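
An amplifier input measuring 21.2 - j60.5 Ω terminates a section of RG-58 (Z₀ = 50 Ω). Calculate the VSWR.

VSWR ≈ 6.07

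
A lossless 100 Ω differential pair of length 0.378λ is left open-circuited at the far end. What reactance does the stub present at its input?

X_in ≈ 104 Ω (inductive)

βl = 2π × 0.378 = 136°
tan(βl) = -0.963
For an open-circuited stub, Z_in = −jZ_0·cot(βl) = −jZ_0/tan(βl)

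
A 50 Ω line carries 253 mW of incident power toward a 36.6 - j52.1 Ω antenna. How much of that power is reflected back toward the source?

|Γ| = |(-13.4 − j52.1)/(86.6 − j52.1)| = 0.532
|Γ|² = 0.283
P_refl = |Γ|²·P_inc = 71.7 mW, P_del = (1 − |Γ|²)·P_inc = 181 mW

P_reflected ≈ 71.7 mW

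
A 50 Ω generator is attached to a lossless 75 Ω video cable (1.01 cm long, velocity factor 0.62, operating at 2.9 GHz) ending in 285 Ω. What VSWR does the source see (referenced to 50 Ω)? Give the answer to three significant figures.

VSWR ≈ 3.53

λ = v/f = 0.62·c / 2.9 GHz = 0.0641 m
βl = 2π·l/λ = 2π × 0.157 = 56.7°
tan(βl) = 1.52
Z_in = Z_0·(Z_L + jZ_0·tanβl)/(Z_0 + jZ_L·tanβl) = 27.4 − j44.5 Ω
Γ_s = (Z_in − Z_s)/(Z_in + Z_s) = (-22.6 − j44.5)/(77.4 − j44.5), |Γ_s| = 0.559
VSWR = (1 + |Γ_s|)/(1 − |Γ_s|)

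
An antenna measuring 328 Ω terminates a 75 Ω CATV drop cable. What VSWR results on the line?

VSWR ≈ 4.37

For a purely resistive load, VSWR = R_L/Z_0 or Z_0/R_L (whichever > 1) = 328/75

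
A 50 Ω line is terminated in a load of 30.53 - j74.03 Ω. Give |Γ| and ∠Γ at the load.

Γ ≈ 0.7 ∠ -62.1°

Γ = (Z_L − Z_0)/(Z_L + Z_0) = (-19.47 − j74.03)/(80.53 − j74.03)
|Γ| = 76.5/109 = 0.7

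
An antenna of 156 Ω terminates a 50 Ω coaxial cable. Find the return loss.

Γ = (156 − 50)/(156 + 50) = 0.515
RL = −20·log₁₀|Γ| = −20·log₁₀(0.515)

RL ≈ 5.77 dB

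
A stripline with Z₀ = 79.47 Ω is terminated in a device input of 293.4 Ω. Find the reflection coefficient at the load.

Γ = 0.574

Γ = (Z_L − Z_0)/(Z_L + Z_0) = (293.4 − 79.47)/(293.4 + 79.47) = 213.9/372.9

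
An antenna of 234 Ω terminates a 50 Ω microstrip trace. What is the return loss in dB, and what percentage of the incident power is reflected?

RL ≈ 3.77 dB; 42% of incident power reflected

Γ = (234 − 50)/(234 + 50) = 0.648
RL = −20·log₁₀(0.648) = 3.77 dB
P_refl/P_inc = |Γ|² = 0.42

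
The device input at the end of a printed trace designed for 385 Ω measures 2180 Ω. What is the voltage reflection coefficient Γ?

Γ = 0.7

Γ = (Z_L − Z_0)/(Z_L + Z_0) = (2180 − 385)/(2180 + 385) = 1795/2565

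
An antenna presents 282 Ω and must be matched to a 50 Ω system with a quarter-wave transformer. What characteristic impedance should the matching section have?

Z_qwt ≈ 119 Ω

Z_qwt = √(Z_0·R_L) = √(50 × 282) = √14100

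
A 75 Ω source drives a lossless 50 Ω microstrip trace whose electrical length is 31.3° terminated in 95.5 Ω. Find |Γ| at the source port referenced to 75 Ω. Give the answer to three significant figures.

tan(βl) = 0.608
Z_in = Z_0·(Z_L + jZ_0·tanβl)/(Z_0 + jZ_L·tanβl) = 55.7 − j34.3 Ω
Γ_s = (Z_in − Z_s)/(Z_in + Z_s) = (-19.3 − j34.3)/(131 − j34.3), |Γ_s| = 0.291

|Γ| ≈ 0.291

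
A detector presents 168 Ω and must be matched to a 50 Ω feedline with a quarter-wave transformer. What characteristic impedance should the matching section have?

Z_qwt = √(Z_0·R_L) = √(50 × 168) = √8400

Z_qwt ≈ 91.7 Ω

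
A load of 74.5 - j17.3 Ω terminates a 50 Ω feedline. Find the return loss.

Γ = (24.5 − j17.3)/(124.5 − j17.3), |Γ| = 0.239
RL = −20·log₁₀|Γ| = −20·log₁₀(0.239)

RL ≈ 12.4 dB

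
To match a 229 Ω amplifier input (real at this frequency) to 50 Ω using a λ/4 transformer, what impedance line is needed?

Z_qwt ≈ 107 Ω

Z_qwt = √(Z_0·R_L) = √(50 × 229) = √11450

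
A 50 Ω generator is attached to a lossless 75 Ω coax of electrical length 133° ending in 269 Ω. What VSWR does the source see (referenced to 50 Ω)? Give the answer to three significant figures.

tan(βl) = -1.07
Z_in = Z_0·(Z_L + jZ_0·tanβl)/(Z_0 + jZ_L·tanβl) = 36.6 + j60.4 Ω
Γ_s = (Z_in − Z_s)/(Z_in + Z_s) = (-13.4 + j60.4)/(86.6 + j60.4), |Γ_s| = 0.586
VSWR = (1 + |Γ_s|)/(1 − |Γ_s|)

VSWR ≈ 3.83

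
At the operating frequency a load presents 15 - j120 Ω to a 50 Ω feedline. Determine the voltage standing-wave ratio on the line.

Γ = (Z_L − Z_0)/(Z_L + Z_0) = (-35 − j120)/(65 − j120)
|Γ| = 125/136 = 0.916
VSWR = (1 + |Γ|)/(1 − |Γ|) = 1.92/0.0841

VSWR ≈ 22.8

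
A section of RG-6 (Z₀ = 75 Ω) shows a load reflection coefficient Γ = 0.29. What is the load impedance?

Z_L = Z_0·(1 + Γ)/(1 − Γ) = 75·(1.29)/(0.71)

Z_L ≈ 136 Ω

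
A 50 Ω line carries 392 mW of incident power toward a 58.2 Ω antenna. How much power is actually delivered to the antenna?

P_delivered ≈ 390 mW

Γ = (58.2 − 50)/(58.2 + 50) = 0.0758
|Γ|² = 0.00574
P_refl = |Γ|²·P_inc = 2.25 mW, P_del = (1 − |Γ|²)·P_inc = 390 mW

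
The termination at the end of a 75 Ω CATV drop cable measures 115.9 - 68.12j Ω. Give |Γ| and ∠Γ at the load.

Γ ≈ 0.392 ∠ -39.4°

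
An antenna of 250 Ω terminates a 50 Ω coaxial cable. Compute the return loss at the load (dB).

Γ = (250 − 50)/(250 + 50) = 0.667
RL = −20·log₁₀|Γ| = −20·log₁₀(0.667)

RL ≈ 3.52 dB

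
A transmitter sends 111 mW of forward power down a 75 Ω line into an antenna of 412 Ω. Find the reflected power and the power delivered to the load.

P_reflected ≈ 53.2 mW; P_delivered ≈ 57.8 mW

Γ = (412 − 75)/(412 + 75) = 0.692
|Γ|² = 0.479
P_refl = |Γ|²·P_inc = 53.2 mW, P_del = (1 − |Γ|²)·P_inc = 57.8 mW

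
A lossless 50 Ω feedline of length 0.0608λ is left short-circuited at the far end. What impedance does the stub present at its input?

βl = 2π × 0.0608 = 21.9°
tan(βl) = 0.402
For a short-circuited stub, Z_in = jZ_0·tan(βl)

Z_in ≈ +j20.1 Ω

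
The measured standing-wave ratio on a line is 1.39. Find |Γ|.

|Γ| = (S − 1)/(S + 1) = (1.39 − 1)/(1.39 + 1) = 0.39/2.39

|Γ| ≈ 0.163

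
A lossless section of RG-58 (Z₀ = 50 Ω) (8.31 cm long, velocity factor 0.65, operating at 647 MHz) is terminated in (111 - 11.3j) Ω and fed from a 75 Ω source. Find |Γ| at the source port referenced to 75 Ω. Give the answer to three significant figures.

λ = v/f = 0.65·c / 647 MHz = 0.301 m
βl = 2π·l/λ = 2π × 0.276 = 99.3°
tan(βl) = -6.13
Z_in = Z_0·(Z_L + jZ_0·tanβl)/(Z_0 + jZ_L·tanβl) = 23.1 + j8.81 Ω
Γ_s = (Z_in − Z_s)/(Z_in + Z_s) = (-51.9 + j8.81)/(98.1 + j8.81), |Γ_s| = 0.534

|Γ| ≈ 0.534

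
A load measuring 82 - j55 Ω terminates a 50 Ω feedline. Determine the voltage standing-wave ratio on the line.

VSWR ≈ 2.6

Γ = (Z_L − Z_0)/(Z_L + Z_0) = (32 − j55)/(132 − j55)
|Γ| = 63.6/143 = 0.445
VSWR = (1 + |Γ|)/(1 − |Γ|) = 1.44/0.555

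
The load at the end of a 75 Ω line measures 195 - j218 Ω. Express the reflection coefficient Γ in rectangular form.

Γ ≈ 0.664 − j0.272

Γ = (Z_L − Z_0)/(Z_L + Z_0) = (120 − j218)/(270 − j218)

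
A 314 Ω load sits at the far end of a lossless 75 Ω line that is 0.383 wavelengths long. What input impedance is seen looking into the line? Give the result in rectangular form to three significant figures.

βl = 2π × 0.383 = 138°
tan(βl) = tan(138°) = -0.904
Z_in = Z_0·(Z_L + jZ_0·tanβl)/(Z_0 + jZ_L·tanβl)
     = 75·(314 − j67.8)/(75 − j284)

Z_in ≈ 37.2 + j73.1 Ω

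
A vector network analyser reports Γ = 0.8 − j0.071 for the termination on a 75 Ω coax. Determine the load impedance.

Z_L = Z_0·(1 + Γ)/(1 − Γ) = 75·(1.8 − j0.071)/(0.2 + j0.071)

Z_L ≈ 591 − j236 Ω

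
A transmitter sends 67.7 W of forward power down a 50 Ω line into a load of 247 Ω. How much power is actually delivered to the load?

P_delivered ≈ 37.9 W

Γ = (247 − 50)/(247 + 50) = 0.663
|Γ|² = 0.44
P_refl = |Γ|²·P_inc = 29.8 W, P_del = (1 − |Γ|²)·P_inc = 37.9 W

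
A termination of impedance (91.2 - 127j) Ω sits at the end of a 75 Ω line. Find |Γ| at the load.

|Γ| ≈ 0.612

Γ = (Z_L − Z_0)/(Z_L + Z_0) = (16.2 − j127)/(166.2 − j127)
|Γ| = 128/209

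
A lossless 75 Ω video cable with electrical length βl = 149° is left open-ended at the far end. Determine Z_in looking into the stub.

tan(βl) = -0.601
For an open-ended stub, Z_in = −jZ_0·cot(βl) = −jZ_0/tan(βl)

Z_in ≈ +j125 Ω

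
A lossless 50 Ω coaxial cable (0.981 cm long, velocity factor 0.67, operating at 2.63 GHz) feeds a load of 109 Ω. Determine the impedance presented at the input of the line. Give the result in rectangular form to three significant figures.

λ = v/f = 0.67·c / 2.63 GHz = 0.0764 m
βl = 2π·l/λ = 2π × 0.128 = 46.2°
tan(βl) = tan(46.2°) = 1.04
Z_in = Z_0·(Z_L + jZ_0·tanβl)/(Z_0 + jZ_L·tanβl)
     = 50·(109 + j52.2)/(50 + j114)

Z_in ≈ 36.9 − j31.7 Ω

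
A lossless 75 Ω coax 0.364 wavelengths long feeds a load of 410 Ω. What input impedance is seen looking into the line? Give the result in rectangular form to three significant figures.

βl = 2π × 0.364 = 131°
tan(βl) = tan(131°) = -1.15
Z_in = Z_0·(Z_L + jZ_0·tanβl)/(Z_0 + jZ_L·tanβl)
     = 75·(410 − j86.2)/(75 − j471)

Z_in ≈ 23.5 + j61.5 Ω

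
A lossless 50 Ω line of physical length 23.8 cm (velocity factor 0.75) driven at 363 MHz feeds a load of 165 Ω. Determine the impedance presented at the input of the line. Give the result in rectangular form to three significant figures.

Z_in ≈ 30.6 + j45.6 Ω

λ = v/f = 0.75·c / 363 MHz = 0.62 m
βl = 2π·l/λ = 2π × 0.384 = 138°
tan(βl) = tan(138°) = -0.893
Z_in = Z_0·(Z_L + jZ_0·tanβl)/(Z_0 + jZ_L·tanβl)
     = 50·(165 − j44.7)/(50 − j147)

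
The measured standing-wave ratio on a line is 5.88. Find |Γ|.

|Γ| ≈ 0.709

|Γ| = (S − 1)/(S + 1) = (5.88 − 1)/(5.88 + 1) = 4.88/6.88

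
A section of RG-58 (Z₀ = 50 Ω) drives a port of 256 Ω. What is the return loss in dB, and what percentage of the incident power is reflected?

RL ≈ 3.44 dB; 45.3% of incident power reflected

Γ = (256 − 50)/(256 + 50) = 0.673
RL = −20·log₁₀(0.673) = 3.44 dB
P_refl/P_inc = |Γ|² = 0.453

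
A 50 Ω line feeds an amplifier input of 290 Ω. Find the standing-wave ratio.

Γ = (290 − 50)/(290 + 50) = 0.706
VSWR = (1 + 0.706)/(1 − 0.706)

VSWR ≈ 5.8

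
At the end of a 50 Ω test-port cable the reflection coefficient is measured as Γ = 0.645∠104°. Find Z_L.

Z_L = Z_0·(1 + Γ)/(1 − Γ) = 50·(0.844 + j0.626)/(1.16 − j0.626)

Z_L ≈ 16.9 + j36.2 Ω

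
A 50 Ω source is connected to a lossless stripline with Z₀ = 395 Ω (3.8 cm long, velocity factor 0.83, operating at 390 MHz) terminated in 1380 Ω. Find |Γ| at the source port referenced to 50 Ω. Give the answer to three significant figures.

λ = v/f = 0.83·c / 390 MHz = 0.638 m
βl = 2π·l/λ = 2π × 0.0595 = 21.4°
tan(βl) = 0.392
Z_in = Z_0·(Z_L + jZ_0·tanβl)/(Z_0 + jZ_L·tanβl) = 553 − j603 Ω
Γ_s = (Z_in − Z_s)/(Z_in + Z_s) = (503 − j603)/(603 − j603), |Γ_s| = 0.921

|Γ| ≈ 0.921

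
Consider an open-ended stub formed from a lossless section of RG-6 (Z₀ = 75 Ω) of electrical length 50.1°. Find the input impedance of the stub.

tan(βl) = 1.2
For an open-ended stub, Z_in = −jZ_0·cot(βl) = −jZ_0/tan(βl)

Z_in ≈ −j62.7 Ω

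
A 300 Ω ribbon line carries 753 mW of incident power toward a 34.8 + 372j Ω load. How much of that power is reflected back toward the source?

|Γ| = |(-265.2 + j372)/(334.8 + j372)| = 0.913
|Γ|² = 0.833
P_refl = |Γ|²·P_inc = 627 mW, P_del = (1 − |Γ|²)·P_inc = 126 mW

P_reflected ≈ 627 mW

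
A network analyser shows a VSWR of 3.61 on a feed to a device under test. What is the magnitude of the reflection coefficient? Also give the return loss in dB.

|Γ| = (S − 1)/(S + 1) = (3.61 − 1)/(3.61 + 1) = 2.61/4.61
RL = −20·log₁₀|Γ| = −20·log₁₀(0.566)

|Γ| ≈ 0.566; return loss ≈ 4.94 dB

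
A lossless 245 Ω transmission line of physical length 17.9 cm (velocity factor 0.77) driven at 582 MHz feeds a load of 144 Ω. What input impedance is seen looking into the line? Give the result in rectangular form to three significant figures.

λ = v/f = 0.77·c / 582 MHz = 0.397 m
βl = 2π·l/λ = 2π × 0.451 = 162°
tan(βl) = tan(162°) = -0.318
Z_in = Z_0·(Z_L + jZ_0·tanβl)/(Z_0 + jZ_L·tanβl)
     = 245·(144 − j77.9)/(245 − j45.8)

Z_in ≈ 153 − j49.3 Ω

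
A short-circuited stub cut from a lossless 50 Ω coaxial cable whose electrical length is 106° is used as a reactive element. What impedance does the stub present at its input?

Z_in ≈ −j174 Ω

tan(βl) = -3.49
For a short-circuited stub, Z_in = jZ_0·tan(βl)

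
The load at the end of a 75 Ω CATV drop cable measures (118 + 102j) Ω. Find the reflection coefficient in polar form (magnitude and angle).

Γ = (Z_L − Z_0)/(Z_L + Z_0) = (43 + j102)/(193 + j102)
|Γ| = 111/218 = 0.507

Γ ≈ 0.507 ∠ 39.3°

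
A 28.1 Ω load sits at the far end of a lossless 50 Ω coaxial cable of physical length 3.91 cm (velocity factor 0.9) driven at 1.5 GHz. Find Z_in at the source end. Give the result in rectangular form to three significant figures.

Z_in ≈ 81.6 + j19.9 Ω

λ = v/f = 0.9·c / 1.5 GHz = 0.18 m
βl = 2π·l/λ = 2π × 0.217 = 78.2°
tan(βl) = tan(78.2°) = 4.79
Z_in = Z_0·(Z_L + jZ_0·tanβl)/(Z_0 + jZ_L·tanβl)
     = 50·(28.1 + j239)/(50 + j135)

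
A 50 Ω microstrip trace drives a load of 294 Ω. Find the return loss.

Γ = (294 − 50)/(294 + 50) = 0.709
RL = −20·log₁₀|Γ| = −20·log₁₀(0.709)

RL ≈ 2.98 dB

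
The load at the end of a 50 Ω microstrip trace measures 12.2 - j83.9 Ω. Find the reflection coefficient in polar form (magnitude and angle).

Γ = (Z_L − Z_0)/(Z_L + Z_0) = (-37.8 − j83.9)/(62.2 − j83.9)
|Γ| = 92/104 = 0.881

Γ ≈ 0.881 ∠ -60.8°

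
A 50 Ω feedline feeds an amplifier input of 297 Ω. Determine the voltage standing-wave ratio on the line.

For a purely resistive load, VSWR = R_L/Z_0 or Z_0/R_L (whichever > 1) = 297/50

VSWR ≈ 5.94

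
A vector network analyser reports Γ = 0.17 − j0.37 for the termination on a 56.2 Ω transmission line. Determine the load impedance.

Z_L ≈ 56.8 − j50.4 Ω

Z_L = Z_0·(1 + Γ)/(1 − Γ) = 56.2·(1.17 − j0.37)/(0.83 + j0.37)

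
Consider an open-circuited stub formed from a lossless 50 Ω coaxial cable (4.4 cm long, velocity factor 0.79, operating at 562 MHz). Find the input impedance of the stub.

λ = v/f = 0.79·c / 562 MHz = 0.422 m
βl = 2π·l/λ = 2π × 0.104 = 37.6°
tan(βl) = 0.769
For an open-circuited stub, Z_in = −jZ_0·cot(βl) = −jZ_0/tan(βl)

Z_in ≈ −j65 Ω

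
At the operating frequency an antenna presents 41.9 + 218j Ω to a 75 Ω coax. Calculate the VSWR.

Γ = (Z_L − Z_0)/(Z_L + Z_0) = (-33.1 + j218)/(116.9 + j218)
|Γ| = 220/247 = 0.891
VSWR = (1 + |Γ|)/(1 − |Γ|) = 1.89/0.109

VSWR ≈ 17.4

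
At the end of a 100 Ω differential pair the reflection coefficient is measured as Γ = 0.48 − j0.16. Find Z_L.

Z_L ≈ 251 − j108 Ω

Z_L = Z_0·(1 + Γ)/(1 − Γ) = 100·(1.48 − j0.16)/(0.52 + j0.16)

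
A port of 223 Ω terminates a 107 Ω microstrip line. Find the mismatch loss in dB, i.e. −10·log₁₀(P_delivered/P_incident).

Γ = (223 − 107)/(223 + 107) = 0.352
|Γ|² = 0.124, so P_del/P_inc = 1 − |Γ|² = 0.876
ML = −10·log₁₀(1 − |Γ|²)

mismatch loss ≈ 0.573 dB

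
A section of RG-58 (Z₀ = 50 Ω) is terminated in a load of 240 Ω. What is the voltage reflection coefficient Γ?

Γ = 0.655

Γ = (Z_L − Z_0)/(Z_L + Z_0) = (240 − 50)/(240 + 50) = 190/290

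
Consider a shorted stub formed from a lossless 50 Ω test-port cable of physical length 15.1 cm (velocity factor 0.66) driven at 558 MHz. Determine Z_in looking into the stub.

Z_in ≈ −j25.3 Ω

λ = v/f = 0.66·c / 558 MHz = 0.355 m
βl = 2π·l/λ = 2π × 0.426 = 153°
tan(βl) = -0.505
For a shorted stub, Z_in = jZ_0·tan(βl)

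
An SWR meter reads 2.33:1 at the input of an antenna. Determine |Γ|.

|Γ| ≈ 0.399

|Γ| = (S − 1)/(S + 1) = (2.33 − 1)/(2.33 + 1) = 1.33/3.33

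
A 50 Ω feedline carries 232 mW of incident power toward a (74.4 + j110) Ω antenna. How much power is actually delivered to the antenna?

P_delivered ≈ 125 mW

|Γ| = |(24.4 + j110)/(124.4 + j110)| = 0.679
|Γ|² = 0.46
P_refl = |Γ|²·P_inc = 107 mW, P_del = (1 − |Γ|²)·P_inc = 125 mW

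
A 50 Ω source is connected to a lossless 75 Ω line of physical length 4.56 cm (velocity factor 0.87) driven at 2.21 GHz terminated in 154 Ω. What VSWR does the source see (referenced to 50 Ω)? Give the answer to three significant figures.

VSWR ≈ 2.43

λ = v/f = 0.87·c / 2.21 GHz = 0.118 m
βl = 2π·l/λ = 2π × 0.386 = 139°
tan(βl) = -0.869
Z_in = Z_0·(Z_L + jZ_0·tanβl)/(Z_0 + jZ_L·tanβl) = 64.6 + j50.1 Ω
Γ_s = (Z_in − Z_s)/(Z_in + Z_s) = (14.6 + j50.1)/(115 + j50.1), |Γ_s| = 0.417
VSWR = (1 + |Γ_s|)/(1 − |Γ_s|)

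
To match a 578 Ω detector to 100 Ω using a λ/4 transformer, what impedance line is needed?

Z_qwt ≈ 240 Ω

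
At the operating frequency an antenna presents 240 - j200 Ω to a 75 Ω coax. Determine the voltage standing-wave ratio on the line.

Γ = (Z_L − Z_0)/(Z_L + Z_0) = (165 − j200)/(315 − j200)
|Γ| = 259/373 = 0.695
VSWR = (1 + |Γ|)/(1 − |Γ|) = 1.69/0.305

VSWR ≈ 5.55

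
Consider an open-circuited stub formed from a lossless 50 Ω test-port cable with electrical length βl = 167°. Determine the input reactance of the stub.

tan(βl) = -0.231
For an open-circuited stub, Z_in = −jZ_0·cot(βl) = −jZ_0/tan(βl)

X_in ≈ 217 Ω (inductive)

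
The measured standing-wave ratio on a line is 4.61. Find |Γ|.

|Γ| ≈ 0.643

|Γ| = (S − 1)/(S + 1) = (4.61 − 1)/(4.61 + 1) = 3.61/5.61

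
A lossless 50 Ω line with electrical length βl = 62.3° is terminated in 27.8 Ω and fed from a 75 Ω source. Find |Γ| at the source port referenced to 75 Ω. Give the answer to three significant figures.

tan(βl) = 1.9
Z_in = Z_0·(Z_L + jZ_0·tanβl)/(Z_0 + jZ_L·tanβl) = 60.6 + j31 Ω
Γ_s = (Z_in − Z_s)/(Z_in + Z_s) = (-14.4 + j31)/(136 + j31), |Γ_s| = 0.246

|Γ| ≈ 0.246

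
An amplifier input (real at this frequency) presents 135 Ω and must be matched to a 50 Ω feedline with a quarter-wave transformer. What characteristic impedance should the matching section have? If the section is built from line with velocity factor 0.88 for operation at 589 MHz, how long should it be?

Z_qwt ≈ 82.2 Ω; length ≈ 11.2 cm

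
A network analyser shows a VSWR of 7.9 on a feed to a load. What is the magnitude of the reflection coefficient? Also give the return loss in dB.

|Γ| = (S − 1)/(S + 1) = (7.9 − 1)/(7.9 + 1) = 6.9/8.9
RL = −20·log₁₀|Γ| = −20·log₁₀(0.775)

|Γ| ≈ 0.775; return loss ≈ 2.21 dB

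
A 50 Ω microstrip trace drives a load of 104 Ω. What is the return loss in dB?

Γ = (104 − 50)/(104 + 50) = 0.351
RL = −20·log₁₀|Γ| = −20·log₁₀(0.351)

RL ≈ 9.1 dB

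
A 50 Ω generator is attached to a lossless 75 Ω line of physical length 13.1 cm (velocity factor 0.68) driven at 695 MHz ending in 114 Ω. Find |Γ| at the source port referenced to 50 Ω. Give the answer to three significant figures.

λ = v/f = 0.68·c / 695 MHz = 0.294 m
βl = 2π·l/λ = 2π × 0.446 = 161°
tan(βl) = -0.351
Z_in = Z_0·(Z_L + jZ_0·tanβl)/(Z_0 + jZ_L·tanβl) = 99.7 + j26.8 Ω
Γ_s = (Z_in − Z_s)/(Z_in + Z_s) = (49.7 + j26.8)/(150 + j26.8), |Γ_s| = 0.371

|Γ| ≈ 0.371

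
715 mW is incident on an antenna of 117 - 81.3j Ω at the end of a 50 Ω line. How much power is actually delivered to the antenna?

P_delivered ≈ 485 mW

|Γ| = |(67 − j81.3)/(167 − j81.3)| = 0.567
|Γ|² = 0.322
P_refl = |Γ|²·P_inc = 230 mW, P_del = (1 − |Γ|²)·P_inc = 485 mW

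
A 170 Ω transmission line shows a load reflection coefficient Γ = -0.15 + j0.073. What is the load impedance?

Z_L = Z_0·(1 + Γ)/(1 − Γ) = 170·(0.85 + j0.073)/(1.15 − j0.073)

Z_L ≈ 124 + j18.7 Ω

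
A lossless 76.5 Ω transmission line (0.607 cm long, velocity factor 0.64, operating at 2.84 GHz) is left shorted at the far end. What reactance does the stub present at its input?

X_in ≈ 48.4 Ω (inductive)

λ = v/f = 0.64·c / 2.84 GHz = 0.0676 m
βl = 2π·l/λ = 2π × 0.0898 = 32.3°
tan(βl) = 0.633
For a shorted stub, Z_in = jZ_0·tan(βl)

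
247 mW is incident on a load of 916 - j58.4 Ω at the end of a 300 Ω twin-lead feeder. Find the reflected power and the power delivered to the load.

P_reflected ≈ 63.8 mW; P_delivered ≈ 183 mW

|Γ| = |(616 − j58.4)/(1216 − j58.4)| = 0.508
|Γ|² = 0.258
P_refl = |Γ|²·P_inc = 63.8 mW, P_del = (1 − |Γ|²)·P_inc = 183 mW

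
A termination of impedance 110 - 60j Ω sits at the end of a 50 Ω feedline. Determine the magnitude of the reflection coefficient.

Γ = (Z_L − Z_0)/(Z_L + Z_0) = (60 − j60)/(160 − j60)
|Γ| = 84.9/171

|Γ| ≈ 0.497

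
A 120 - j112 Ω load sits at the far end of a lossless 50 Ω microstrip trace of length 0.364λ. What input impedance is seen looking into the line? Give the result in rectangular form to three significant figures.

Z_in ≈ 27.6 + j59.3 Ω

βl = 2π × 0.364 = 131°
tan(βl) = tan(131°) = -1.15
Z_in = Z_0·(Z_L + jZ_0·tanβl)/(Z_0 + jZ_L·tanβl)
     = 50·(120 − j169)/(-78.7 − j138)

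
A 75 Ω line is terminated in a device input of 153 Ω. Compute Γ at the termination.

Γ = 0.342

Γ = (Z_L − Z_0)/(Z_L + Z_0) = (153 − 75)/(153 + 75) = 78/228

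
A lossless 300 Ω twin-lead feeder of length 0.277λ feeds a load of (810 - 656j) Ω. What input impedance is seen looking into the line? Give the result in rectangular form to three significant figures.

βl = 2π × 0.277 = 99.7°
tan(βl) = tan(99.7°) = -5.84
Z_in = Z_0·(Z_L + jZ_0·tanβl)/(Z_0 + jZ_L·tanβl)
     = 300·(810 − j2410)/(-3530 − j4730)

Z_in ≈ 73.4 + j106 Ω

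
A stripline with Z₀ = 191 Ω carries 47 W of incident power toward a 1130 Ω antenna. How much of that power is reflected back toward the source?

Γ = (1130 − 191)/(1130 + 191) = 0.711
|Γ|² = 0.505
P_refl = |Γ|²·P_inc = 23.7 W, P_del = (1 − |Γ|²)·P_inc = 23.3 W

P_reflected ≈ 23.7 W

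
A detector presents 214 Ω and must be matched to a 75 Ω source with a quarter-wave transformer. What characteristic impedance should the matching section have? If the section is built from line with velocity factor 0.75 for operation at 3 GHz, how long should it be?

Z_qwt ≈ 127 Ω; length ≈ 1.88 cm

Z_qwt = √(Z_0·R_L) = √(75 × 214) = √16050
λ = 0.75·c/f = 0.075 m, so l = λ/4 = 0.0187 m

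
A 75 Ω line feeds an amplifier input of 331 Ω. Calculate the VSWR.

VSWR ≈ 4.41

For a purely resistive load, VSWR = R_L/Z_0 or Z_0/R_L (whichever > 1) = 331/75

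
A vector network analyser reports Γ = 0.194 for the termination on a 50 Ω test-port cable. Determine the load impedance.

Z_L ≈ 74.1 Ω

Z_L = Z_0·(1 + Γ)/(1 − Γ) = 50·(1.19)/(0.806)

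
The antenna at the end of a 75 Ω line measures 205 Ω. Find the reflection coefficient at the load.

Γ = 0.464

Γ = (Z_L − Z_0)/(Z_L + Z_0) = (205 − 75)/(205 + 75) = 130/280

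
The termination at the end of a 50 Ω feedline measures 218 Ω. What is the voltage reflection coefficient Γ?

Γ = (Z_L − Z_0)/(Z_L + Z_0) = (218 − 50)/(218 + 50) = 168/268

Γ = 0.627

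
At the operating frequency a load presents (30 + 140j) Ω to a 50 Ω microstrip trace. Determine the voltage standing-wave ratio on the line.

VSWR ≈ 15.3

Γ = (Z_L − Z_0)/(Z_L + Z_0) = (-20 + j140)/(80 + j140)
|Γ| = 141/161 = 0.877
VSWR = (1 + |Γ|)/(1 − |Γ|) = 1.88/0.123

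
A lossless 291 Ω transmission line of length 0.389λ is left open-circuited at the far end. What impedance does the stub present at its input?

βl = 2π × 0.389 = 140°
tan(βl) = -0.838
For an open-circuited stub, Z_in = −jZ_0·cot(βl) = −jZ_0/tan(βl)

Z_in ≈ +j347 Ω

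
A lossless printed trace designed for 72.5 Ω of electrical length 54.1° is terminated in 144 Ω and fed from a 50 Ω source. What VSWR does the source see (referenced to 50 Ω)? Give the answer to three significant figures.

VSWR ≈ 1.98

tan(βl) = 1.38
Z_in = Z_0·(Z_L + jZ_0·tanβl)/(Z_0 + jZ_L·tanβl) = 49.1 − j34.6 Ω
Γ_s = (Z_in − Z_s)/(Z_in + Z_s) = (-0.894 − j34.6)/(99.1 − j34.6), |Γ_s| = 0.33
VSWR = (1 + |Γ_s|)/(1 − |Γ_s|)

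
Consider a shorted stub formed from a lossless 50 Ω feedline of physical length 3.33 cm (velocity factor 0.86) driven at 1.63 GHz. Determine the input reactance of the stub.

X_in ≈ 197 Ω (inductive)

λ = v/f = 0.86·c / 1.63 GHz = 0.158 m
βl = 2π·l/λ = 2π × 0.21 = 75.7°
tan(βl) = 3.93
For a shorted stub, Z_in = jZ_0·tan(βl)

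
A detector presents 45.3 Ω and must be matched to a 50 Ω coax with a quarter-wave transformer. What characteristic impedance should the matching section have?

Z_qwt ≈ 47.6 Ω

Z_qwt = √(Z_0·R_L) = √(50 × 45.3) = √2265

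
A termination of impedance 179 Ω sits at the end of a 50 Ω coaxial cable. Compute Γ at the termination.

Γ = (Z_L − Z_0)/(Z_L + Z_0) = (179 − 50)/(179 + 50) = 129/229

Γ = 0.563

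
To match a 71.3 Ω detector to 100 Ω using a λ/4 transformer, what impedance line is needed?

Z_qwt = √(Z_0·R_L) = √(100 × 71.3) = √7130

Z_qwt ≈ 84.4 Ω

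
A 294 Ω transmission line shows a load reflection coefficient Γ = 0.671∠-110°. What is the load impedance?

Z_L = Z_0·(1 + Γ)/(1 − Γ) = 294·(0.771 − j0.631)/(1.23 + j0.631)

Z_L ≈ 84.7 − j194 Ω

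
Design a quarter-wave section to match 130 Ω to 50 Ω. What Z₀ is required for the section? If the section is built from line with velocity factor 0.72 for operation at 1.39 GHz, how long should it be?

Z_qwt = √(Z_0·R_L) = √(50 × 130) = √6500
λ = 0.72·c/f = 0.155 m, so l = λ/4 = 0.0388 m

Z_qwt ≈ 80.6 Ω; length ≈ 3.88 cm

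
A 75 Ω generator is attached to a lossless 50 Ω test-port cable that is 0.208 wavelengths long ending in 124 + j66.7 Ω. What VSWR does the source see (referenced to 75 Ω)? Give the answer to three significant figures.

VSWR ≈ 4.46

βl = 2π × 0.208 = 74.9°
tan(βl) = 3.7
Z_in = Z_0·(Z_L + jZ_0·tanβl)/(Z_0 + jZ_L·tanβl) = 18.3 − j21.3 Ω
Γ_s = (Z_in − Z_s)/(Z_in + Z_s) = (-56.7 − j21.3)/(93.3 − j21.3), |Γ_s| = 0.633
VSWR = (1 + |Γ_s|)/(1 − |Γ_s|)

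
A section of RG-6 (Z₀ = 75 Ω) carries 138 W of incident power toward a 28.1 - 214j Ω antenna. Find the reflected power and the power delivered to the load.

P_reflected ≈ 117 W; P_delivered ≈ 20.6 W

|Γ| = |(-46.9 − j214)/(103.1 − j214)| = 0.922
|Γ|² = 0.851
P_refl = |Γ|²·P_inc = 117 W, P_del = (1 − |Γ|²)·P_inc = 20.6 W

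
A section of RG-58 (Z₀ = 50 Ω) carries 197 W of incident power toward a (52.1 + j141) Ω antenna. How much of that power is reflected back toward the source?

P_reflected ≈ 129 W

|Γ| = |(2.1 + j141)/(102.1 + j141)| = 0.81
|Γ|² = 0.656
P_refl = |Γ|²·P_inc = 129 W, P_del = (1 − |Γ|²)·P_inc = 67.7 W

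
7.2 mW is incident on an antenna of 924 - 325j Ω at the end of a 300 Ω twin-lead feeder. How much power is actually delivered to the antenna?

P_delivered ≈ 4.98 mW

|Γ| = |(624 − j325)/(1224 − j325)| = 0.556
|Γ|² = 0.309
P_refl = |Γ|²·P_inc = 2.22 mW, P_del = (1 − |Γ|²)·P_inc = 4.98 mW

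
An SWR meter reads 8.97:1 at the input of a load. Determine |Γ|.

|Γ| = (S − 1)/(S + 1) = (8.97 − 1)/(8.97 + 1) = 7.97/9.97

|Γ| ≈ 0.799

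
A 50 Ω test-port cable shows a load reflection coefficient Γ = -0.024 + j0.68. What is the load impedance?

Z_L = Z_0·(1 + Γ)/(1 − Γ) = 50·(0.976 + j0.68)/(1.02 − j0.68)

Z_L ≈ 17.8 + j45 Ω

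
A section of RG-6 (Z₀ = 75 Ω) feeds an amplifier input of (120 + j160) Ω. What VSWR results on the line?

VSWR ≈ 4.86

Γ = (Z_L − Z_0)/(Z_L + Z_0) = (45 + j160)/(195 + j160)
|Γ| = 166/252 = 0.659
VSWR = (1 + |Γ|)/(1 − |Γ|) = 1.66/0.341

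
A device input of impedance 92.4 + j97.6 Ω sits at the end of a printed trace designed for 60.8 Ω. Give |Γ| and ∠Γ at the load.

Γ ≈ 0.565 ∠ 39.6°

Γ = (Z_L − Z_0)/(Z_L + Z_0) = (31.6 + j97.6)/(153.2 + j97.6)
|Γ| = 103/182 = 0.565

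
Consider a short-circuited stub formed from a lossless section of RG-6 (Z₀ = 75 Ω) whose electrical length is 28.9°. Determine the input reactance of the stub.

X_in ≈ 41.4 Ω (inductive)

tan(βl) = 0.552
For a short-circuited stub, Z_in = jZ_0·tan(βl)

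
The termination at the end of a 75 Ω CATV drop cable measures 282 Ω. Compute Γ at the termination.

Γ = 0.58

Γ = (Z_L − Z_0)/(Z_L + Z_0) = (282 − 75)/(282 + 75) = 207/357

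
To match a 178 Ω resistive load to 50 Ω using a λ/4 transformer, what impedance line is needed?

Z_qwt = √(Z_0·R_L) = √(50 × 178) = √8900

Z_qwt ≈ 94.3 Ω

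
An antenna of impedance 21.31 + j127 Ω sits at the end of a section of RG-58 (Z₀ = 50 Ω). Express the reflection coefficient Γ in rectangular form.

Γ = (Z_L − Z_0)/(Z_L + Z_0) = (-28.69 + j127)/(71.31 + j127)

Γ ≈ 0.664 + j0.599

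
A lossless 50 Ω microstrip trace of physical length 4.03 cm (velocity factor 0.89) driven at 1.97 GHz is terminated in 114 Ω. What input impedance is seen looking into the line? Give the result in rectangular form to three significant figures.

Z_in ≈ 23.6 + j12.2 Ω

λ = v/f = 0.89·c / 1.97 GHz = 0.136 m
βl = 2π·l/λ = 2π × 0.297 = 107°
tan(βl) = tan(107°) = -3.26
Z_in = Z_0·(Z_L + jZ_0·tanβl)/(Z_0 + jZ_L·tanβl)
     = 50·(114 − j163)/(50 − j372)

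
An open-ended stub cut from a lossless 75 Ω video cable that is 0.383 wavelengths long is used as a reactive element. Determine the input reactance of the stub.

X_in ≈ 82.9 Ω (inductive)

βl = 2π × 0.383 = 138°
tan(βl) = -0.904
For an open-ended stub, Z_in = −jZ_0·cot(βl) = −jZ_0/tan(βl)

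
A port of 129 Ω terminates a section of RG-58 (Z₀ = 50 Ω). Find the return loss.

RL ≈ 7.1 dB

Γ = (129 − 50)/(129 + 50) = 0.441
RL = −20·log₁₀|Γ| = −20·log₁₀(0.441)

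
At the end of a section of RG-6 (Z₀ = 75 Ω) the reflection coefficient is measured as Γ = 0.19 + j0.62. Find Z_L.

Z_L ≈ 41.8 + j89.4 Ω

Z_L = Z_0·(1 + Γ)/(1 − Γ) = 75·(1.19 + j0.62)/(0.81 − j0.62)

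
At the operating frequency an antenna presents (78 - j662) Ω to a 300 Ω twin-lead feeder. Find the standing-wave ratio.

Γ = (Z_L − Z_0)/(Z_L + Z_0) = (-222 − j662)/(378 − j662)
|Γ| = 698/762 = 0.916
VSWR = (1 + |Γ|)/(1 − |Γ|) = 1.92/0.0841

VSWR ≈ 22.8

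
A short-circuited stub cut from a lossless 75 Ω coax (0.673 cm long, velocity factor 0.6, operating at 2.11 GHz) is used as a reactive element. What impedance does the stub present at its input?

λ = v/f = 0.6·c / 2.11 GHz = 0.0853 m
βl = 2π·l/λ = 2π × 0.0789 = 28.4°
tan(βl) = 0.541
For a short-circuited stub, Z_in = jZ_0·tan(βl)

Z_in ≈ +j40.6 Ω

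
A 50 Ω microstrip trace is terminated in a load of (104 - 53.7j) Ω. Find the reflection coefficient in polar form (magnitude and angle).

Γ = (Z_L − Z_0)/(Z_L + Z_0) = (54 − j53.7)/(154 − j53.7)
|Γ| = 76.2/163 = 0.467

Γ ≈ 0.467 ∠ -25.6°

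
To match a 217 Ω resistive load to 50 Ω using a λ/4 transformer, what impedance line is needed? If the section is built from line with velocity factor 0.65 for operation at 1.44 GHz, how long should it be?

Z_qwt ≈ 104 Ω; length ≈ 3.39 cm

Z_qwt = √(Z_0·R_L) = √(50 × 217) = √10850
λ = 0.65·c/f = 0.135 m, so l = λ/4 = 0.0339 m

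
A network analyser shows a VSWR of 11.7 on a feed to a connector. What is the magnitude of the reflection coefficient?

|Γ| = (S − 1)/(S + 1) = (11.7 − 1)/(11.7 + 1) = 10.7/12.7

|Γ| ≈ 0.843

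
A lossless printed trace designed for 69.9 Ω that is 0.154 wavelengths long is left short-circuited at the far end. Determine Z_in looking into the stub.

βl = 2π × 0.154 = 55.4°
tan(βl) = 1.45
For a short-circuited stub, Z_in = jZ_0·tan(βl)

Z_in ≈ +j101 Ω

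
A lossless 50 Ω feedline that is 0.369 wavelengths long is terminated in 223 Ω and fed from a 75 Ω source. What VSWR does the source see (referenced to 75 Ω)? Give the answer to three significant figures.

VSWR ≈ 5.01

βl = 2π × 0.369 = 133°
tan(βl) = -1.08
Z_in = Z_0·(Z_L + jZ_0·tanβl)/(Z_0 + jZ_L·tanβl) = 20 + j42.2 Ω
Γ_s = (Z_in − Z_s)/(Z_in + Z_s) = (-55 + j42.2)/(95 + j42.2), |Γ_s| = 0.667
VSWR = (1 + |Γ_s|)/(1 − |Γ_s|)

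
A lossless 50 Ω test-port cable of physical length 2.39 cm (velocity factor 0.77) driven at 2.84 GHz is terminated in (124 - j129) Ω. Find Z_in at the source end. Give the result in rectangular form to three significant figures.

λ = v/f = 0.77·c / 2.84 GHz = 0.0813 m
βl = 2π·l/λ = 2π × 0.294 = 106°
tan(βl) = tan(106°) = -3.54
Z_in = Z_0·(Z_L + jZ_0·tanβl)/(Z_0 + jZ_L·tanβl)
     = 50·(124 − j306)/(-406 − j439)

Z_in ≈ 11.7 + j25 Ω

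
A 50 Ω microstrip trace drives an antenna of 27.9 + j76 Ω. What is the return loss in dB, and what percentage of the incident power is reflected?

Γ = (-22.1 + j76)/(77.9 + j76), |Γ| = 0.727
RL = −20·log₁₀(0.727) = 2.77 dB
P_refl/P_inc = |Γ|² = 0.529

RL ≈ 2.77 dB; 52.9% of incident power reflected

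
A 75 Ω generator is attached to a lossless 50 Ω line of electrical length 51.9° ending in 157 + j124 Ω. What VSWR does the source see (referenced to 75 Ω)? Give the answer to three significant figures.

VSWR ≈ 5.52

tan(βl) = 1.28
Z_in = Z_0·(Z_L + jZ_0·tanβl)/(Z_0 + jZ_L·tanβl) = 19.9 − j50 Ω
Γ_s = (Z_in − Z_s)/(Z_in + Z_s) = (-55.1 − j50)/(94.9 − j50), |Γ_s| = 0.693
VSWR = (1 + |Γ_s|)/(1 − |Γ_s|)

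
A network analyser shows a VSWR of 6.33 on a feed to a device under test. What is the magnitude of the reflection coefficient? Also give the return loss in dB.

|Γ| = (S − 1)/(S + 1) = (6.33 − 1)/(6.33 + 1) = 5.33/7.33
RL = −20·log₁₀|Γ| = −20·log₁₀(0.727)

|Γ| ≈ 0.727; return loss ≈ 2.77 dB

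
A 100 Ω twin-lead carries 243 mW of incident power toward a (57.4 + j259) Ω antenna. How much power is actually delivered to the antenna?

P_delivered ≈ 60.7 mW

|Γ| = |(-42.6 + j259)/(157.4 + j259)| = 0.866
|Γ|² = 0.75
P_refl = |Γ|²·P_inc = 182 mW, P_del = (1 − |Γ|²)·P_inc = 60.7 mW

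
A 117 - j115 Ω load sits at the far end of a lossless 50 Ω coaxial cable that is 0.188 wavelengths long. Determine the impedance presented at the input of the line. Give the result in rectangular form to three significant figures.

βl = 2π × 0.188 = 67.7°
tan(βl) = tan(67.7°) = 2.44
Z_in = Z_0·(Z_L + jZ_0·tanβl)/(Z_0 + jZ_L·tanβl)
     = 50·(117 + j6.79)/(330 + j285)

Z_in ≈ 10.7 − j8.18 Ω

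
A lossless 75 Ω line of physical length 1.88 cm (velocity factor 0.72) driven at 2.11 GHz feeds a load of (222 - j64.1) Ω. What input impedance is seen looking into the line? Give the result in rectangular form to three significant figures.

Z_in ≈ 25.4 − j22.1 Ω

λ = v/f = 0.72·c / 2.11 GHz = 0.102 m
βl = 2π·l/λ = 2π × 0.184 = 66.1°
tan(βl) = tan(66.1°) = 2.26
Z_in = Z_0·(Z_L + jZ_0·tanβl)/(Z_0 + jZ_L·tanβl)
     = 75·(222 + j105)/(220 + j501)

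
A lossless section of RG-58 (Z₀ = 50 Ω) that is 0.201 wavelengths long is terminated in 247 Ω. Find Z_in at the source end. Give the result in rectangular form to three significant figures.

βl = 2π × 0.201 = 72.4°
tan(βl) = tan(72.4°) = 3.14
Z_in = Z_0·(Z_L + jZ_0·tanβl)/(Z_0 + jZ_L·tanβl)
     = 50·(247 + j157)/(50 + j777)

Z_in ≈ 11.1 − j15.2 Ω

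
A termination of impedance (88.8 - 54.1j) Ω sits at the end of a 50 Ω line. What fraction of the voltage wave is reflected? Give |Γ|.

|Γ| ≈ 0.447

Γ = (Z_L − Z_0)/(Z_L + Z_0) = (38.8 − j54.1)/(138.8 − j54.1)
|Γ| = 66.6/149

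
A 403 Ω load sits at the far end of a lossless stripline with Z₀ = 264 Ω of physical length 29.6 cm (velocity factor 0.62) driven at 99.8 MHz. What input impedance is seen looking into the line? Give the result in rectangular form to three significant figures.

Z_in ≈ 208 − j82.5 Ω

λ = v/f = 0.62·c / 99.8 MHz = 1.86 m
βl = 2π·l/λ = 2π × 0.159 = 57.2°
tan(βl) = tan(57.2°) = 1.55
Z_in = Z_0·(Z_L + jZ_0·tanβl)/(Z_0 + jZ_L·tanβl)
     = 264·(403 + j409)/(264 + j625)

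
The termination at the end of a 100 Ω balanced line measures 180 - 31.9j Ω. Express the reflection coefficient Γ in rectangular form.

Γ ≈ 0.295 − j0.0803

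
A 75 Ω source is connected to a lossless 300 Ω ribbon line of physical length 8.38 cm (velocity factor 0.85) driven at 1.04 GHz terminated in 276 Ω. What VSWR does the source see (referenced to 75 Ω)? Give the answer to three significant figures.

VSWR ≈ 4.15

λ = v/f = 0.85·c / 1.04 GHz = 0.245 m
βl = 2π·l/λ = 2π × 0.342 = 123°
tan(βl) = -1.54
Z_in = Z_0·(Z_L + jZ_0·tanβl)/(Z_0 + jZ_L·tanβl) = 309 − j23.6 Ω
Γ_s = (Z_in − Z_s)/(Z_in + Z_s) = (234 − j23.6)/(384 − j23.6), |Γ_s| = 0.612
VSWR = (1 + |Γ_s|)/(1 − |Γ_s|)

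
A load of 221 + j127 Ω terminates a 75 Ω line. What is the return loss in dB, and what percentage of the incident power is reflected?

RL ≈ 4.43 dB; 36.1% of incident power reflected

Γ = (146 + j127)/(296 + j127), |Γ| = 0.601
RL = −20·log₁₀(0.601) = 4.43 dB
P_refl/P_inc = |Γ|² = 0.361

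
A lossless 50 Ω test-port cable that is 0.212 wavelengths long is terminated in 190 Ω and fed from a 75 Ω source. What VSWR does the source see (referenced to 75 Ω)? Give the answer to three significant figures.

VSWR ≈ 5.53

βl = 2π × 0.212 = 76.3°
tan(βl) = 4.11
Z_in = Z_0·(Z_L + jZ_0·tanβl)/(Z_0 + jZ_L·tanβl) = 13.9 − j11.3 Ω
Γ_s = (Z_in − Z_s)/(Z_in + Z_s) = (-61.1 − j11.3)/(88.9 − j11.3), |Γ_s| = 0.694
VSWR = (1 + |Γ_s|)/(1 − |Γ_s|)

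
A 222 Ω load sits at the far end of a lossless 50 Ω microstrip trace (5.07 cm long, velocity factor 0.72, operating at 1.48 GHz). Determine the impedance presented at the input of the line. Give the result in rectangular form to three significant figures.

Z_in ≈ 16.4 + j32.5 Ω

λ = v/f = 0.72·c / 1.48 GHz = 0.146 m
βl = 2π·l/λ = 2π × 0.347 = 125°
tan(βl) = tan(125°) = -1.42
Z_in = Z_0·(Z_L + jZ_0·tanβl)/(Z_0 + jZ_L·tanβl)
     = 50·(222 − j71.2)/(50 − j316)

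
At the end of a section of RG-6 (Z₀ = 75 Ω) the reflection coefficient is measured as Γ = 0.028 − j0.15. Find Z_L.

Z_L = Z_0·(1 + Γ)/(1 − Γ) = 75·(1.03 − j0.15)/(0.972 + j0.15)

Z_L ≈ 75.7 − j23.3 Ω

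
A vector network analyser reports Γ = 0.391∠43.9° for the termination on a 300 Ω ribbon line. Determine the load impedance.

Z_L = Z_0·(1 + Γ)/(1 − Γ) = 300·(1.28 + j0.271)/(0.718 − j0.271)

Z_L ≈ 431 + j276 Ω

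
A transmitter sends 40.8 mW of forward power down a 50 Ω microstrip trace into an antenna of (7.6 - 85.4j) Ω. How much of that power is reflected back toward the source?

P_reflected ≈ 35 mW

|Γ| = |(-42.4 − j85.4)/(57.6 − j85.4)| = 0.926
|Γ|² = 0.857
P_refl = |Γ|²·P_inc = 35 mW, P_del = (1 − |Γ|²)·P_inc = 5.84 mW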